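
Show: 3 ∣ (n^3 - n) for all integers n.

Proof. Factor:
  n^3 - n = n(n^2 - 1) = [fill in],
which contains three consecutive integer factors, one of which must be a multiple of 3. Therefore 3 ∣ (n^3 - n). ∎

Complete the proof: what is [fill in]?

n(n^2 - 1) = n(n - 1)(n + 1) = (n - 1)n(n + 1).
These three factors are consecutive integers, so their product is divisible by 3.

(n - 1)n(n + 1)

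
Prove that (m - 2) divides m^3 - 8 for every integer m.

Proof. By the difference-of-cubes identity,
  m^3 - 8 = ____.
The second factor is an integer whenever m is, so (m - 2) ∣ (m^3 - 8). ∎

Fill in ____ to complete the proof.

a^3 - b^3 = (a - b)(a^2 + ab + b^2). With a = m, b = 2:
m^3 - 8 = (m - 2)(m^2 + 2m + 4).

(m - 2)(m^2 + 2m + 4)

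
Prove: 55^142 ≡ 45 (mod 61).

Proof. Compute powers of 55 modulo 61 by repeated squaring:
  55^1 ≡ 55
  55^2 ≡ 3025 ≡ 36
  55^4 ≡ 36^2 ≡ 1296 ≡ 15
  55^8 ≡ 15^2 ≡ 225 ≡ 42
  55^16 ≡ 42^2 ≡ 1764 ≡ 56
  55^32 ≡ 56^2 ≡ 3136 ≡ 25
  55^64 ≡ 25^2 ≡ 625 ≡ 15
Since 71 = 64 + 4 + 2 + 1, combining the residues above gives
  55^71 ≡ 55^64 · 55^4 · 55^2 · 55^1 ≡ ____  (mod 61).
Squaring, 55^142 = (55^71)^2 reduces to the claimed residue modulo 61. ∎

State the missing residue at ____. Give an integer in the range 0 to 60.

17

55^64 · 55^4 · 55^2 · 55^1 ≡ 15 · 15 · 36 · 55 = 445500.
445500 mod 61 = 17, so 55^71 ≡ 17 (mod 61).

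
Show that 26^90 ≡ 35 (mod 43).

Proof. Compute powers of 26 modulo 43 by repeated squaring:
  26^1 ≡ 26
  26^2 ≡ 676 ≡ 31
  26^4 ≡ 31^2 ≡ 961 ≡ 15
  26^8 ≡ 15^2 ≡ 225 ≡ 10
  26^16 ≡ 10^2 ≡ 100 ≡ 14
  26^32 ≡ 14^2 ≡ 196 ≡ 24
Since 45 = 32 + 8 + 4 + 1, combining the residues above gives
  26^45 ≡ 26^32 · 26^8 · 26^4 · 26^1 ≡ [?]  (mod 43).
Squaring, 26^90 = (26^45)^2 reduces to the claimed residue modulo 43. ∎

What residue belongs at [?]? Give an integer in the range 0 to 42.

26^32 · 26^8 · 26^4 · 26^1 ≡ 24 · 10 · 15 · 26 = 93600.
93600 mod 43 = 32, so 26^45 ≡ 32 (mod 43).

32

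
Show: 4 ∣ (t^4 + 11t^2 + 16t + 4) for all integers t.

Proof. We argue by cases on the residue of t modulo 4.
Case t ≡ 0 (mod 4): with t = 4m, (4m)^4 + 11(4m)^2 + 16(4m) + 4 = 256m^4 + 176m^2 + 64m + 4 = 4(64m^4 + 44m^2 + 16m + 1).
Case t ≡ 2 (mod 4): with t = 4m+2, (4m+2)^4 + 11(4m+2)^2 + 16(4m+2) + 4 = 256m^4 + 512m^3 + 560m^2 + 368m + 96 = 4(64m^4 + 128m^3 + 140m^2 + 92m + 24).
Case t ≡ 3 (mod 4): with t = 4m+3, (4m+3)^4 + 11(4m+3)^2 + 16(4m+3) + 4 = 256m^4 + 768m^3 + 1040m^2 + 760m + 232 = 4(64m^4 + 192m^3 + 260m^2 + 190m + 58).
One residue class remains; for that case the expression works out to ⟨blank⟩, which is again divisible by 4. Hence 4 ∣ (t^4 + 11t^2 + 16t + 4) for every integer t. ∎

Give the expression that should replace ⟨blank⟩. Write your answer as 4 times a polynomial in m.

4(64m^4 + 64m^3 + 68m^2 + 42m + 8)

Only t ≡ 1 (mod 4) is unaccounted for. Put t = 4m+1:
(4m+1)^4 + 11(4m+1)^2 + 16(4m+1) + 4 expands to 256m^4 + 256m^3 + 272m^2 + 168m + 32,
and factoring out 4 leaves 4(64m^4 + 64m^3 + 68m^2 + 42m + 8).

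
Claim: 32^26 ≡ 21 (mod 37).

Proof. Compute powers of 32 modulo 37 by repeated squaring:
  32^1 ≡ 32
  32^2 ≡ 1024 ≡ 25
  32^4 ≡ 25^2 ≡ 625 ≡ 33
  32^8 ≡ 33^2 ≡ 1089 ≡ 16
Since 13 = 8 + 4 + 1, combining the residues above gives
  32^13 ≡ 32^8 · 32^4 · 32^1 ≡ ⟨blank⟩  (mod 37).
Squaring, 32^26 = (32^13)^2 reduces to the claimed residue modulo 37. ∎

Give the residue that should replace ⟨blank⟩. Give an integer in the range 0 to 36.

32^8 · 32^4 · 32^1 ≡ 16 · 33 · 32 = 16896.
16896 mod 37 = 24, so 32^13 ≡ 24 (mod 37).

24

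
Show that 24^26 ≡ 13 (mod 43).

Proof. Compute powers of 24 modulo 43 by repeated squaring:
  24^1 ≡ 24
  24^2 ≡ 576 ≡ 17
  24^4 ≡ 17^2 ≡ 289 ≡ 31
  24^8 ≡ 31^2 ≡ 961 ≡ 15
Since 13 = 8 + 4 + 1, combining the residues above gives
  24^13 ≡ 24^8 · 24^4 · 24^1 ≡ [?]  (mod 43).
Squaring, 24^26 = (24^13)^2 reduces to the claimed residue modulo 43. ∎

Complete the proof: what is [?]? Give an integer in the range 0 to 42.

23

24^8 · 24^4 · 24^1 ≡ 15 · 31 · 24 = 11160.
11160 mod 43 = 23, so 24^13 ≡ 23 (mod 43).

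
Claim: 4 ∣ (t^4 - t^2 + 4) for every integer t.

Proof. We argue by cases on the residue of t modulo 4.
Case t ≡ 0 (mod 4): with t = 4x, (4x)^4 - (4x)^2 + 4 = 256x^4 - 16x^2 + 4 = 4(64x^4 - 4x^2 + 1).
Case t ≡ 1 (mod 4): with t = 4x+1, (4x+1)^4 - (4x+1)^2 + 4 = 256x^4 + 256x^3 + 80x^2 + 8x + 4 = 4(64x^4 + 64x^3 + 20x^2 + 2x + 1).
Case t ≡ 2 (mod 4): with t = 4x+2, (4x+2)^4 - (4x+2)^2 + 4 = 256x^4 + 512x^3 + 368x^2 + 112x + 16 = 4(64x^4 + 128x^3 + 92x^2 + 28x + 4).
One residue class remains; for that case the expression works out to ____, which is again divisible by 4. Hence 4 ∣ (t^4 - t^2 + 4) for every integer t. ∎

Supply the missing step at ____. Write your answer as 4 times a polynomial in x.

4(64x^4 + 192x^3 + 212x^2 + 102x + 19)

Only t ≡ 3 (mod 4) is unaccounted for. Put t = 4x+3:
(4x+3)^4 - (4x+3)^2 + 4 expands to 256x^4 + 768x^3 + 848x^2 + 408x + 76,
and factoring out 4 leaves 4(64x^4 + 192x^3 + 212x^2 + 102x + 19).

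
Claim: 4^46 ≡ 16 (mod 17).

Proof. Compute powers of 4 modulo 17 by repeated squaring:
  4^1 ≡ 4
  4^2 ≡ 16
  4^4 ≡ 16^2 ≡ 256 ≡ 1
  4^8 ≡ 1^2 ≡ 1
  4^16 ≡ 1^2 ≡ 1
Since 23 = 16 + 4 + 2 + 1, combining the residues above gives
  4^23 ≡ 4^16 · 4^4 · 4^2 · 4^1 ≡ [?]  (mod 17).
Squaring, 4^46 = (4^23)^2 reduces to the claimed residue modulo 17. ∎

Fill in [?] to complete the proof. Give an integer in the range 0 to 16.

13

4^16 · 4^4 · 4^2 · 4^1 ≡ 1 · 1 · 16 · 4 = 64.
64 mod 17 = 13, so 4^23 ≡ 13 (mod 17).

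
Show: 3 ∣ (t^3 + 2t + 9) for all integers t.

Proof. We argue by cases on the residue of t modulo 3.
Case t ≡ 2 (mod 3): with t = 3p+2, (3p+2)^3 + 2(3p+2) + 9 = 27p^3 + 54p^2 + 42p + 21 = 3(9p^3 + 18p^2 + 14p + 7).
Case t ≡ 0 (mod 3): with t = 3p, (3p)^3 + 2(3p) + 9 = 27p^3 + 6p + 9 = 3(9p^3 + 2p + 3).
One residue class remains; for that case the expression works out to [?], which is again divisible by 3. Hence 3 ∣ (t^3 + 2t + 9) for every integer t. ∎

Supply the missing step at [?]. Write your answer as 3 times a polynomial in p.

The residues treated are {2, 0}, so the missing case is t ≡ 1 (mod 3); write t = 3p+1.
Then (3p+1)^3 + 2(3p+1) + 9 = 27p^3 + 27p^2 + 15p + 12 = 3(9p^3 + 9p^2 + 5p + 4).

3(9p^3 + 9p^2 + 5p + 4)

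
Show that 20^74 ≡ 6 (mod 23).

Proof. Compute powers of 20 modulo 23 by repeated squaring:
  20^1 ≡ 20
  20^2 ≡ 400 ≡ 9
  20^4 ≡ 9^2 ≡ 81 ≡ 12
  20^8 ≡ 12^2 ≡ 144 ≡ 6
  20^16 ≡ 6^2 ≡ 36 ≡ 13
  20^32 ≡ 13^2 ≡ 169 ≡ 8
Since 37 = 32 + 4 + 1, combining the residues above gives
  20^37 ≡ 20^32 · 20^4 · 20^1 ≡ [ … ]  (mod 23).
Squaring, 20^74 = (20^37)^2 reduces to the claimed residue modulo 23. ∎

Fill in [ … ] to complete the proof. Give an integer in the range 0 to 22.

11

Multiply the listed residues: 8 · 12 · 20 = 96 → 1920.
Reducing modulo 23: 1920 = 83·23 + 11, so 20^37 ≡ 11.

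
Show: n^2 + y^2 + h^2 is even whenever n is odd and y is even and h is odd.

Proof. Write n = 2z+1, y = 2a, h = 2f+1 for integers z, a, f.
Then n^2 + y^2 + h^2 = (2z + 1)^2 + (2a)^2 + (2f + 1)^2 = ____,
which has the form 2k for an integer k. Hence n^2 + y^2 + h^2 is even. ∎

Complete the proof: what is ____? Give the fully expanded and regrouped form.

2(2a^2 + 2f^2 + 2f + 2z^2 + 2z + 1)

(2z + 1)^2 + (2a)^2 + (2f + 1)^2 = 4a^2 + 4f^2 + 4f + 4z^2 + 4z + 2
= 2(2a^2 + 2f^2 + 2f + 2z^2 + 2z + 1).
Since 2a^2 + 2f^2 + 2f + 2z^2 + 2z + 1 is an integer, the sum of squares is of the form 2k for an integer k.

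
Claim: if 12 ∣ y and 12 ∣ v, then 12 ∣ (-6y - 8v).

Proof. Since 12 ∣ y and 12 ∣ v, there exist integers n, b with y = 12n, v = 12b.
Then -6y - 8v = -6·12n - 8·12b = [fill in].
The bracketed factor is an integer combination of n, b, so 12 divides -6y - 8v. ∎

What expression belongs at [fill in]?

12(-8b - 6n)

Pull the common 12 out of every term: -6·12n - 8·12b = 12(-8b - 6n).
-8b - 6n is an integer, which exhibits the divisibility.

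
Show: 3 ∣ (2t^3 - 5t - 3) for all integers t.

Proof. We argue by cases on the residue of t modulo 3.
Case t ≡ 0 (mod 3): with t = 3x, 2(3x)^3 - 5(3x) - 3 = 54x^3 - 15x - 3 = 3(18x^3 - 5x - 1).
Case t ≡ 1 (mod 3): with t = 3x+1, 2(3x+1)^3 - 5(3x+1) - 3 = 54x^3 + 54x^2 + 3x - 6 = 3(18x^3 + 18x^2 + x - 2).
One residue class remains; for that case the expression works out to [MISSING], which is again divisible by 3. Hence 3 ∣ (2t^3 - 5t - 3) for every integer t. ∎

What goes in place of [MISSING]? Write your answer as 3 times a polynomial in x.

3(18x^3 + 36x^2 + 19x + 1)

The residues treated are {0, 1}, so the missing case is t ≡ 2 (mod 3); write t = 3x+2.
Then 2(3x+2)^3 - 5(3x+2) - 3 = 54x^3 + 108x^2 + 57x + 3 = 3(18x^3 + 36x^2 + 19x + 1).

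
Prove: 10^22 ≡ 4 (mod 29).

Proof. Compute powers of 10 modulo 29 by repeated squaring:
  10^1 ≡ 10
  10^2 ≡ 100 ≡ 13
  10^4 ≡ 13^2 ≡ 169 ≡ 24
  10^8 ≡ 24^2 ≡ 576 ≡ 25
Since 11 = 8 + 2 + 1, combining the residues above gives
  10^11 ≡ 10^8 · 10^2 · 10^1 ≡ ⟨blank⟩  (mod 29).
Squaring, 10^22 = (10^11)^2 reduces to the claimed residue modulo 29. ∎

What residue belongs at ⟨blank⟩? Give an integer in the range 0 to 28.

Multiply the listed residues: 25 · 13 · 10 = 325 → 3250.
Reducing modulo 29: 3250 = 112·29 + 2, so 10^11 ≡ 2.

2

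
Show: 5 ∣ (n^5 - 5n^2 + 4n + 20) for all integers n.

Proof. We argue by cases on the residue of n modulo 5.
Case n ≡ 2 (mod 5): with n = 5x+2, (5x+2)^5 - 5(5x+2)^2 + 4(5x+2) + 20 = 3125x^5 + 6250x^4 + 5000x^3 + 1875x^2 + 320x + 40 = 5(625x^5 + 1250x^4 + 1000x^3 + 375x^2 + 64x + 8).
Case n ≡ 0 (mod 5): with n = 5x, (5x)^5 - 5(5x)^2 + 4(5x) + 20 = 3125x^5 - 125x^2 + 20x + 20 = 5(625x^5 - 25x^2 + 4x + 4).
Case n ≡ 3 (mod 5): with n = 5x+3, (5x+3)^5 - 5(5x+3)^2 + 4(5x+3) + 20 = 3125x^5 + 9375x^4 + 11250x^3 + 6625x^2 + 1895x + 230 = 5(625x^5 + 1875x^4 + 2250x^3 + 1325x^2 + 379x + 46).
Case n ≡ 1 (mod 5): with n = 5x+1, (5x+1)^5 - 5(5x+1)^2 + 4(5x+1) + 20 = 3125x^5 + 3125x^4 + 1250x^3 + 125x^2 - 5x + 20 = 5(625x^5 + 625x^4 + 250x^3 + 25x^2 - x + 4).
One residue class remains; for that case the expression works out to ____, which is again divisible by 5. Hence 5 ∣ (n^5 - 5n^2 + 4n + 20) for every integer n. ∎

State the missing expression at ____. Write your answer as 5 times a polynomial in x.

5(625x^5 + 2500x^4 + 4000x^3 + 3175x^2 + 1244x + 196)

The residues treated are {2, 0, 3, 1}, so the missing case is n ≡ 4 (mod 5); write n = 5x+4.
Then (5x+4)^5 - 5(5x+4)^2 + 4(5x+4) + 20 = 3125x^5 + 12500x^4 + 20000x^3 + 15875x^2 + 6220x + 980 = 5(625x^5 + 2500x^4 + 4000x^3 + 3175x^2 + 1244x + 196).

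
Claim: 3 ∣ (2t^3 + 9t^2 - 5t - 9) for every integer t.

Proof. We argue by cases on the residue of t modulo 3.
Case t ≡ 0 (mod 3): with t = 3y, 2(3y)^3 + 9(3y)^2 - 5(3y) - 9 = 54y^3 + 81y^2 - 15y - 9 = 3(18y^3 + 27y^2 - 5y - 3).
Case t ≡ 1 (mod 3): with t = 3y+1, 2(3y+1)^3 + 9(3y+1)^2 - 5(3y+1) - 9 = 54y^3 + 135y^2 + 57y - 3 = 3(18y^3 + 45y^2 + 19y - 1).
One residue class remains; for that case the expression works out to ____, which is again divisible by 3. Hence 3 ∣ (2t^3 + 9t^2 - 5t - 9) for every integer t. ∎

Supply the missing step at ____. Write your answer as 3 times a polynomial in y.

The residues treated are {0, 1}, so the missing case is t ≡ 2 (mod 3); write t = 3y+2.
Then 2(3y+2)^3 + 9(3y+2)^2 - 5(3y+2) - 9 = 54y^3 + 189y^2 + 165y + 33 = 3(18y^3 + 63y^2 + 55y + 11).

3(18y^3 + 63y^2 + 55y + 11)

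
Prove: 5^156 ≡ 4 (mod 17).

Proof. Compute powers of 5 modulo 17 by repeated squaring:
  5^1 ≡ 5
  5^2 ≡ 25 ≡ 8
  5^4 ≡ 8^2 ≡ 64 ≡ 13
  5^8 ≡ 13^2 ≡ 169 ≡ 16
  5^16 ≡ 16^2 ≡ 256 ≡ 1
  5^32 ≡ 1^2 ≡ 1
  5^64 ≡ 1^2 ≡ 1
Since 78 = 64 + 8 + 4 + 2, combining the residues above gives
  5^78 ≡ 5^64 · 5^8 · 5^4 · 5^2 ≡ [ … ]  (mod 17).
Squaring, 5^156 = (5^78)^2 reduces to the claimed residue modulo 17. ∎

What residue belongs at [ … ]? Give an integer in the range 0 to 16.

15

Multiply the listed residues: 1 · 16 · 13 · 8 = 16 → 208 → 1664.
Reducing modulo 17: 1664 = 97·17 + 15, so 5^78 ≡ 15.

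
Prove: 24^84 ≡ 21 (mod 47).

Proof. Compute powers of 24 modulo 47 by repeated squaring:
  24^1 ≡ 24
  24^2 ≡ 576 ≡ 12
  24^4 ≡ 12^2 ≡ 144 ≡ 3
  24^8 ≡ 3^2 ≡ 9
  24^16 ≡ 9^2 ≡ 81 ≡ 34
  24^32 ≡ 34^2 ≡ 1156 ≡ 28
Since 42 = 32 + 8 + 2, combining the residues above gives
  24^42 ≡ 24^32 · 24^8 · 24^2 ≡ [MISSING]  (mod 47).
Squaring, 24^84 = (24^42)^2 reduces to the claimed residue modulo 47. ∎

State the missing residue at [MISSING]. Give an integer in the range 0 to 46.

16

24^32 · 24^8 · 24^2 ≡ 28 · 9 · 12 = 3024.
3024 mod 47 = 16, so 24^42 ≡ 16 (mod 47).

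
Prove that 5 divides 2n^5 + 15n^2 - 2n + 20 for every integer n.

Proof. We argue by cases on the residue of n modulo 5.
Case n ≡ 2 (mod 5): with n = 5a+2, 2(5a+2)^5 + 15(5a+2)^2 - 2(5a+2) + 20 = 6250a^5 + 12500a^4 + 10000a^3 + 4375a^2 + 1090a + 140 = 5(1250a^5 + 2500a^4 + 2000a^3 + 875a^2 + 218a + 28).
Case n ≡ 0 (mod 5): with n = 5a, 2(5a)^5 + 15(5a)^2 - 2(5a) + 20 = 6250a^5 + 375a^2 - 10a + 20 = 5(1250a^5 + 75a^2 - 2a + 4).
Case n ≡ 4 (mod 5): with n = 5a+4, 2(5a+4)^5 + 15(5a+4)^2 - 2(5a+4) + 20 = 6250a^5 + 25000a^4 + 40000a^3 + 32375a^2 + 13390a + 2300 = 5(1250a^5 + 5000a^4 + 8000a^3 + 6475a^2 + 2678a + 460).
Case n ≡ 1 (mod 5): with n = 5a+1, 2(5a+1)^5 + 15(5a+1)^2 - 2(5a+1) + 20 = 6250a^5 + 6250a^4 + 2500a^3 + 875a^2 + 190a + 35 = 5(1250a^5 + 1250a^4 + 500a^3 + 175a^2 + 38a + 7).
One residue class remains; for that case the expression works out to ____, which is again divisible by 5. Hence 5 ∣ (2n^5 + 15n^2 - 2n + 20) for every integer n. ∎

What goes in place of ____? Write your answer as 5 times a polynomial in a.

Only n ≡ 3 (mod 5) is unaccounted for. Put n = 5a+3:
2(5a+3)^5 + 15(5a+3)^2 - 2(5a+3) + 20 expands to 6250a^5 + 18750a^4 + 22500a^3 + 13875a^2 + 4490a + 635,
and factoring out 5 leaves 5(1250a^5 + 3750a^4 + 4500a^3 + 2775a^2 + 898a + 127).

5(1250a^5 + 3750a^4 + 4500a^3 + 2775a^2 + 898a + 127)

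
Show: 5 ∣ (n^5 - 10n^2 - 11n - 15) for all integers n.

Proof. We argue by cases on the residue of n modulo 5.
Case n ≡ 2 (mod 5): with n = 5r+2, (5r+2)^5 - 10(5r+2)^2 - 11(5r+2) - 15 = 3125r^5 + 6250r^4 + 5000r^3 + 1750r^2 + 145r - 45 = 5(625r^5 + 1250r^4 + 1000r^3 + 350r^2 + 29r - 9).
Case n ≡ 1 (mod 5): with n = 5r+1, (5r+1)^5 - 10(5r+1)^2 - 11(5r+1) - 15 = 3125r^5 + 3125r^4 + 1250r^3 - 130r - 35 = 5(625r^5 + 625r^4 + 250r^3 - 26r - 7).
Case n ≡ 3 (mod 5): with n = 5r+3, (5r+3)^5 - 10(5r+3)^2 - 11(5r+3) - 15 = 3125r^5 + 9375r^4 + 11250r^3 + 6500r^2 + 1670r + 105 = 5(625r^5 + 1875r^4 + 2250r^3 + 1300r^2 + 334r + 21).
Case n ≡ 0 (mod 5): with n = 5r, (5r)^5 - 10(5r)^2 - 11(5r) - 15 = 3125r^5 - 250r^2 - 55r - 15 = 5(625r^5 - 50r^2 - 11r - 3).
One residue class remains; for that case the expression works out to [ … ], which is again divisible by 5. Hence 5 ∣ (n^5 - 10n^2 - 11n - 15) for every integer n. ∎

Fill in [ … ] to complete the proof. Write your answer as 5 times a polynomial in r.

5(625r^5 + 2500r^4 + 4000r^3 + 3150r^2 + 1189r + 161)

Only n ≡ 4 (mod 5) is unaccounted for. Put n = 5r+4:
(5r+4)^5 - 10(5r+4)^2 - 11(5r+4) - 15 expands to 3125r^5 + 12500r^4 + 20000r^3 + 15750r^2 + 5945r + 805,
and factoring out 5 leaves 5(625r^5 + 2500r^4 + 4000r^3 + 3150r^2 + 1189r + 161).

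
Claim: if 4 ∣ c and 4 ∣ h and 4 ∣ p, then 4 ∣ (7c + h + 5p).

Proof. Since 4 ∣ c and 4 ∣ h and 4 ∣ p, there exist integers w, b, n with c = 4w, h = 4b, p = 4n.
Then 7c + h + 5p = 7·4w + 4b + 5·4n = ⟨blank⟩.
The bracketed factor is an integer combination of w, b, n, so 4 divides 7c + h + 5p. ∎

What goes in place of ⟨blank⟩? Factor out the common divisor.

4(b + 5n + 7w)

Pull the common 4 out of every term: 7·4w + 4b + 5·4n = 4(b + 5n + 7w).
b + 5n + 7w is an integer, which exhibits the divisibility.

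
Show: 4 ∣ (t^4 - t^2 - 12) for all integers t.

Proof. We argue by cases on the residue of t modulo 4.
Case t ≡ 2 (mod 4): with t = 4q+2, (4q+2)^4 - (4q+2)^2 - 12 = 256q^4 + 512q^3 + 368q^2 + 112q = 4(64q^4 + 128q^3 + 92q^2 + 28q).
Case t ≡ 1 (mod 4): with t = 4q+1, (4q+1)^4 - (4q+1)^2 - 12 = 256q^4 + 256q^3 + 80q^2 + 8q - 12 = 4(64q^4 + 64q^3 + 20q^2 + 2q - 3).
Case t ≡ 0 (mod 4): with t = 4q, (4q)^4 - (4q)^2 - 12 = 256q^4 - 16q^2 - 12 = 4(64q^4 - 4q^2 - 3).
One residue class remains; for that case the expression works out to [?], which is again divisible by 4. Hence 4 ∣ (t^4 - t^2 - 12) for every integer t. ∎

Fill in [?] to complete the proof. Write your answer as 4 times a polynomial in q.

The residues treated are {2, 1, 0}, so the missing case is t ≡ 3 (mod 4); write t = 4q+3.
Then (4q+3)^4 - (4q+3)^2 - 12 = 256q^4 + 768q^3 + 848q^2 + 408q + 60 = 4(64q^4 + 192q^3 + 212q^2 + 102q + 15).

4(64q^4 + 192q^3 + 212q^2 + 102q + 15)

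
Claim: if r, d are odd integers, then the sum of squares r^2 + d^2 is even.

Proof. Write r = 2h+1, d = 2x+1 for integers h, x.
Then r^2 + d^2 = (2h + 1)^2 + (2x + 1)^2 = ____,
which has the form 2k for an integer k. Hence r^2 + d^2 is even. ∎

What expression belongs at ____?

Expanding: (2h + 1)^2 + (2x + 1)^2 = 4h^2 + 4h + 4x^2 + 4x + 2.
Every term is even; pulling out the factor of 2 gives 2(2h^2 + 2h + 2x^2 + 2x + 1).

2(2h^2 + 2h + 2x^2 + 2x + 1)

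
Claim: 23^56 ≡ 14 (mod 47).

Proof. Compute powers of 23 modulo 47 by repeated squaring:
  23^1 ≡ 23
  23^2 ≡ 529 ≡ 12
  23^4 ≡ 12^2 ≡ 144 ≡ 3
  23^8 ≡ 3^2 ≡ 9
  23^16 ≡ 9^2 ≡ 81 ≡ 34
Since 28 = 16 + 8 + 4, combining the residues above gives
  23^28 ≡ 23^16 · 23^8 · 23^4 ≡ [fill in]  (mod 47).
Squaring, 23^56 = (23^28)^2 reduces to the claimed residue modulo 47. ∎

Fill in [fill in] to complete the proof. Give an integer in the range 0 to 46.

25

Multiply the listed residues: 34 · 9 · 3 = 306 → 918.
Reducing modulo 47: 918 = 19·47 + 25, so 23^28 ≡ 25.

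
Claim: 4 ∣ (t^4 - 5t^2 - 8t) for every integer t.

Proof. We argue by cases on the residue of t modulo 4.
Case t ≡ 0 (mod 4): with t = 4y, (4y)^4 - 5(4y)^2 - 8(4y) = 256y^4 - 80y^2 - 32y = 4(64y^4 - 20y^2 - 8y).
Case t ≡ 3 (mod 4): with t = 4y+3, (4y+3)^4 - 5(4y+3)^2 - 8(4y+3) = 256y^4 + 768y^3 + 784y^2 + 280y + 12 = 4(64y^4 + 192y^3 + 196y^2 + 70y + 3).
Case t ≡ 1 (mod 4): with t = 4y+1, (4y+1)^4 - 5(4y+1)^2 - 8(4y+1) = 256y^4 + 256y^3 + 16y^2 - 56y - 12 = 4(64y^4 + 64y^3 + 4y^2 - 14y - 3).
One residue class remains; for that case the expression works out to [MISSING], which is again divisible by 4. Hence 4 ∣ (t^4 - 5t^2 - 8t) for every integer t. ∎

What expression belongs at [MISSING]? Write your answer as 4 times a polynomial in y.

The residues treated are {0, 3, 1}, so the missing case is t ≡ 2 (mod 4); write t = 4y+2.
Then (4y+2)^4 - 5(4y+2)^2 - 8(4y+2) = 256y^4 + 512y^3 + 304y^2 + 16y - 20 = 4(64y^4 + 128y^3 + 76y^2 + 4y - 5).

4(64y^4 + 128y^3 + 76y^2 + 4y - 5)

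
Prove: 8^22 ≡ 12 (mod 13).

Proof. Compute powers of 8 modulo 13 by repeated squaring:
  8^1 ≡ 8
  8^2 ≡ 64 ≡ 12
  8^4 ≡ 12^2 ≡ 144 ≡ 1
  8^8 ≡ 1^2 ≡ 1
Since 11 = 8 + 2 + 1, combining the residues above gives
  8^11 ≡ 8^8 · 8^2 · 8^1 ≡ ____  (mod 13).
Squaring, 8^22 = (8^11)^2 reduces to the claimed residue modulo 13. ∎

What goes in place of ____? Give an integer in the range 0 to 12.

Multiply the listed residues: 1 · 12 · 8 = 12 → 96.
Reducing modulo 13: 96 = 7·13 + 5, so 8^11 ≡ 5.

5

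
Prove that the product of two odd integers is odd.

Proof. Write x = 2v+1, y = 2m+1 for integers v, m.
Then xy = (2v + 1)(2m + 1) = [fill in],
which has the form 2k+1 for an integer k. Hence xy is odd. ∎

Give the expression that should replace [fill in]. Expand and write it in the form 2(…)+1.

Expanding: (2v + 1)(2m + 1) = 4mv + 2m + 2v + 1.
Every term except the constant is even, so this is 2(2mv + m + v) + 1,
and 2mv + m + v ∈ ℤ gives the required form.

2(2mv + m + v) + 1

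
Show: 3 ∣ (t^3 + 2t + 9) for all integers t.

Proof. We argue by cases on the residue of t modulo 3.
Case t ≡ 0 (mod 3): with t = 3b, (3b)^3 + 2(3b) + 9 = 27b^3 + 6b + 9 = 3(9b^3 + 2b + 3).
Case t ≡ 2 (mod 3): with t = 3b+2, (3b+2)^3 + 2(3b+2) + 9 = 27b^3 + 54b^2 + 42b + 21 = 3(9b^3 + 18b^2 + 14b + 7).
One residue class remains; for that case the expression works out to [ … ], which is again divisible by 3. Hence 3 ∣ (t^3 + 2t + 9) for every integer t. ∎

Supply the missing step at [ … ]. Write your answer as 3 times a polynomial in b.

3(9b^3 + 9b^2 + 5b + 4)

Only t ≡ 1 (mod 3) is unaccounted for. Put t = 3b+1:
(3b+1)^3 + 2(3b+1) + 9 expands to 27b^3 + 27b^2 + 15b + 12,
and factoring out 3 leaves 3(9b^3 + 9b^2 + 5b + 4).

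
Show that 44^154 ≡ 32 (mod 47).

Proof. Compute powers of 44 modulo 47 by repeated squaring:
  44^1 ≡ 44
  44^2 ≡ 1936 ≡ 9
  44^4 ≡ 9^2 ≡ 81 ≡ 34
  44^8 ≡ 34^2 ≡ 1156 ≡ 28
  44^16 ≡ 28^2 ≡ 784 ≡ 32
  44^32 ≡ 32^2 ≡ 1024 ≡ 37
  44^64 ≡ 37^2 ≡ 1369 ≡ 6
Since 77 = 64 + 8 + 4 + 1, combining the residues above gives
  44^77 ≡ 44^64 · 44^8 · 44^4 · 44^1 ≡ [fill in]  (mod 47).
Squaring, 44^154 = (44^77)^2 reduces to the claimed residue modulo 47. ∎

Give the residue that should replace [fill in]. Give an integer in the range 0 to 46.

44^64 · 44^8 · 44^4 · 44^1 ≡ 6 · 28 · 34 · 44 = 251328.
251328 mod 47 = 19, so 44^77 ≡ 19 (mod 47).

19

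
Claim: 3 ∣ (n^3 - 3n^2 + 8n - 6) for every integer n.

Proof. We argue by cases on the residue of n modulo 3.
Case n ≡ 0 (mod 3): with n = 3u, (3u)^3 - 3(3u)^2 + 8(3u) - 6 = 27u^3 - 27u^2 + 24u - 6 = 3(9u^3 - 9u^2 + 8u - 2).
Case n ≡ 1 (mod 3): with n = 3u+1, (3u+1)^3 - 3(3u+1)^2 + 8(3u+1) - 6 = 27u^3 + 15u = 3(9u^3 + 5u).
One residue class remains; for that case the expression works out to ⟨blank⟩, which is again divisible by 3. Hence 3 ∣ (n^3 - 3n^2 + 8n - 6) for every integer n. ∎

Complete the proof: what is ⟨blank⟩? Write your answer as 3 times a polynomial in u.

3(9u^3 + 9u^2 + 8u + 2)

Only n ≡ 2 (mod 3) is unaccounted for. Put n = 3u+2:
(3u+2)^3 - 3(3u+2)^2 + 8(3u+2) - 6 expands to 27u^3 + 27u^2 + 24u + 6,
and factoring out 3 leaves 3(9u^3 + 9u^2 + 8u + 2).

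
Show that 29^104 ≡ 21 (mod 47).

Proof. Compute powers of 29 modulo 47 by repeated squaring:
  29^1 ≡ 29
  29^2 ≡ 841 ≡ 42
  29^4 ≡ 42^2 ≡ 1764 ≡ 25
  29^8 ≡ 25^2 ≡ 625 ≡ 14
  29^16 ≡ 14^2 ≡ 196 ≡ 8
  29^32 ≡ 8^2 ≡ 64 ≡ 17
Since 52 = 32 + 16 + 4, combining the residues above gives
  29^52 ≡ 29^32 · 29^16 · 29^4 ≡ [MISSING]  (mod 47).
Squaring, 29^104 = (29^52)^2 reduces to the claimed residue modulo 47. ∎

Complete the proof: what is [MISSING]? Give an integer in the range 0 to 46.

Multiply the listed residues: 17 · 8 · 25 = 136 → 3400.
Reducing modulo 47: 3400 = 72·47 + 16, so 29^52 ≡ 16.

16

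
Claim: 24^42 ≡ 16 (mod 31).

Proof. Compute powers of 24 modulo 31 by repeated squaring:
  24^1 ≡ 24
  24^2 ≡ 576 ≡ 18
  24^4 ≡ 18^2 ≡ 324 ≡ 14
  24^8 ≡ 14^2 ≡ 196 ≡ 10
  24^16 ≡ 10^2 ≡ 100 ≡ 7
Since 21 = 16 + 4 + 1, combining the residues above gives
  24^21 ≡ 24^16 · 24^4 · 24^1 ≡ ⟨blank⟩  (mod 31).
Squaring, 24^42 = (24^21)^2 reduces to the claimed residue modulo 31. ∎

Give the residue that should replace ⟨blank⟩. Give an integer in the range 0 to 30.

27

24^16 · 24^4 · 24^1 ≡ 7 · 14 · 24 = 2352.
2352 mod 31 = 27, so 24^21 ≡ 27 (mod 31).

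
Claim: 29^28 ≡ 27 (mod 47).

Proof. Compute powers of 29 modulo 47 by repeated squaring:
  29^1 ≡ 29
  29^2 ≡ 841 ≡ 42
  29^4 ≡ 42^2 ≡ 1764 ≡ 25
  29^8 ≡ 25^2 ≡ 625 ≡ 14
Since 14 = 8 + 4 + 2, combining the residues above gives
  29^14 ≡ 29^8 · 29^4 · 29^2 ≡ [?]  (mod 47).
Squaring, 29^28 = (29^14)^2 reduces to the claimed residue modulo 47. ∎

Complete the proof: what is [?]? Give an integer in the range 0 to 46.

29^8 · 29^4 · 29^2 ≡ 14 · 25 · 42 = 14700.
14700 mod 47 = 36, so 29^14 ≡ 36 (mod 47).

36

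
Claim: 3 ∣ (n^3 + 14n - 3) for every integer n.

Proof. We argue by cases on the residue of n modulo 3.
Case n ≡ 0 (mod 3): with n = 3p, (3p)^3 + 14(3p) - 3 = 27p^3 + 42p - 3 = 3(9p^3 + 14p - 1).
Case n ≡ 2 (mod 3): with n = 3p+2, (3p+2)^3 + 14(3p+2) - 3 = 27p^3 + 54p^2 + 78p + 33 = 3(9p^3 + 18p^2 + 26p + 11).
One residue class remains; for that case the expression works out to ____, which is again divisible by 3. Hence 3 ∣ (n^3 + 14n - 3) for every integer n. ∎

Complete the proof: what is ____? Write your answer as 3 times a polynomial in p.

Only n ≡ 1 (mod 3) is unaccounted for. Put n = 3p+1:
(3p+1)^3 + 14(3p+1) - 3 expands to 27p^3 + 27p^2 + 51p + 12,
and factoring out 3 leaves 3(9p^3 + 9p^2 + 17p + 4).

3(9p^3 + 9p^2 + 17p + 4)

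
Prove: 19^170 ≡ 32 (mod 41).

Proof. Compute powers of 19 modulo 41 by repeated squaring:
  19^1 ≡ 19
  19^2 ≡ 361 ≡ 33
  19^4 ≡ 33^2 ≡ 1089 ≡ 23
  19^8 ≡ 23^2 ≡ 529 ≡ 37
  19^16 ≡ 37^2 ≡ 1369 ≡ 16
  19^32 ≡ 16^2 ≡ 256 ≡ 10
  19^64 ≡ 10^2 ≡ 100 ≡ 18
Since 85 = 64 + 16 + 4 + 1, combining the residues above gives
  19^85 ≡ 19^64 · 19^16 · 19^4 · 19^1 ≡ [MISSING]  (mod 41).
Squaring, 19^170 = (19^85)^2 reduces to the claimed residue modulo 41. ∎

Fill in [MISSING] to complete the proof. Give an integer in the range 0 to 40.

27

19^64 · 19^16 · 19^4 · 19^1 ≡ 18 · 16 · 23 · 19 = 125856.
125856 mod 41 = 27, so 19^85 ≡ 27 (mod 41).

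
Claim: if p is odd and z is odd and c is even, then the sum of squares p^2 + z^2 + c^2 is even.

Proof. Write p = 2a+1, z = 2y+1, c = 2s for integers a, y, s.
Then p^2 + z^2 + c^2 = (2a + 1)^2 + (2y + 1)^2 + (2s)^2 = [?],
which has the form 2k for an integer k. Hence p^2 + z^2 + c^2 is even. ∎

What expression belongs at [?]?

2(2a^2 + 2a + 2s^2 + 2y^2 + 2y + 1)

(2a + 1)^2 + (2y + 1)^2 + (2s)^2 = 4a^2 + 4a + 4s^2 + 4y^2 + 4y + 2
= 2(2a^2 + 2a + 2s^2 + 2y^2 + 2y + 1).
Since 2a^2 + 2a + 2s^2 + 2y^2 + 2y + 1 is an integer, the sum of squares is of the form 2k for an integer k.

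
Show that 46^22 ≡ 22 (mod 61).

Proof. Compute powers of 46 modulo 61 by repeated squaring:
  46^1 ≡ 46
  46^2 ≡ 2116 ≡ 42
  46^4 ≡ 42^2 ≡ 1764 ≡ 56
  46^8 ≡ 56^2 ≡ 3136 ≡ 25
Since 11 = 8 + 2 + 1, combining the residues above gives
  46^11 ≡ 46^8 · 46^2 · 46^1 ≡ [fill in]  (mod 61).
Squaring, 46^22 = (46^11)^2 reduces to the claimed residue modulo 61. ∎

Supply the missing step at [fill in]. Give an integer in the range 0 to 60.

Multiply the listed residues: 25 · 42 · 46 = 1050 → 48300.
Reducing modulo 61: 48300 = 791·61 + 49, so 46^11 ≡ 49.

49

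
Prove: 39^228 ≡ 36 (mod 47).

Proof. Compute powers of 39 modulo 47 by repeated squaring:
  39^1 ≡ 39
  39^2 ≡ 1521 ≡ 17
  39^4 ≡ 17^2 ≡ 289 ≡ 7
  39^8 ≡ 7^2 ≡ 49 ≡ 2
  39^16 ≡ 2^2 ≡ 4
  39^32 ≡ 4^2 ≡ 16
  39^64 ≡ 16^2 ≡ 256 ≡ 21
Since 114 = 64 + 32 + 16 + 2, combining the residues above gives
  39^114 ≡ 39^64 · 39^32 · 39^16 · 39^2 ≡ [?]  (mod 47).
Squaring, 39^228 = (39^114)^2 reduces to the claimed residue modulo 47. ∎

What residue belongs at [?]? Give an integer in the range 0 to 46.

6

Multiply the listed residues: 21 · 16 · 4 · 17 = 336 → 1344 → 22848.
Reducing modulo 47: 22848 = 486·47 + 6, so 39^114 ≡ 6.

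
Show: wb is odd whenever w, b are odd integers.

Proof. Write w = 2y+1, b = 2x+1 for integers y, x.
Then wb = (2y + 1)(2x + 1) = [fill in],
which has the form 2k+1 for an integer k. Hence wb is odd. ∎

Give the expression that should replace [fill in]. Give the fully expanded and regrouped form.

2(2xy + x + y) + 1

(2y + 1)(2x + 1) = 4xy + 2x + 2y + 1
= 2(2xy + x + y) + 1.
Since 2xy + x + y is an integer, the product is of the form 2k+1 for an integer k.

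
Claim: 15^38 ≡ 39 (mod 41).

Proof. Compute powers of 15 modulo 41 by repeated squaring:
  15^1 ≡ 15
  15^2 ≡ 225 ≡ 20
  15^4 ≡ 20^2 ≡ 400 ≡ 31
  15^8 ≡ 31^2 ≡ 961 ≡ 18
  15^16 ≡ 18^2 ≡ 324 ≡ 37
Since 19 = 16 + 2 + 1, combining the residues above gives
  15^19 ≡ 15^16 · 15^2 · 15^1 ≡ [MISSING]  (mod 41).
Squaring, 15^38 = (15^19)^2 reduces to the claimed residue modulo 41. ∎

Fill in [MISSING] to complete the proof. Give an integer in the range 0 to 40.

15^16 · 15^2 · 15^1 ≡ 37 · 20 · 15 = 11100.
11100 mod 41 = 30, so 15^19 ≡ 30 (mod 41).

30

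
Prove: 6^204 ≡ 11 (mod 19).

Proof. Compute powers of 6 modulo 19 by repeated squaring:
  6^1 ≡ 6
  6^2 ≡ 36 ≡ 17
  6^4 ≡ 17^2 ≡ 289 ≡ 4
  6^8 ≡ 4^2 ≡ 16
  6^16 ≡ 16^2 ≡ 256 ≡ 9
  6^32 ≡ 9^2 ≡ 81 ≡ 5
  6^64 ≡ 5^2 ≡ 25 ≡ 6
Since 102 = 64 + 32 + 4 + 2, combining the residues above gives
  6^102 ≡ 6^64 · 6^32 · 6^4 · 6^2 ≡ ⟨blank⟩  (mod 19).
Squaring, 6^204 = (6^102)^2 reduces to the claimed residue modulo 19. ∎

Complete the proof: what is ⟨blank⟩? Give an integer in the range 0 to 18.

7

Multiply the listed residues: 6 · 5 · 4 · 17 = 30 → 120 → 2040.
Reducing modulo 19: 2040 = 107·19 + 7, so 6^102 ≡ 7.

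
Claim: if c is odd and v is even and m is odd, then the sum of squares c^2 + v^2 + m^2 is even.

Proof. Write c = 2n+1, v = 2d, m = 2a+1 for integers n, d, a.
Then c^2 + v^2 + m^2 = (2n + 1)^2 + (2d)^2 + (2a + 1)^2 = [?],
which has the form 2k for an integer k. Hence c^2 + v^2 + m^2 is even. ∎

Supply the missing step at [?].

2(2a^2 + 2a + 2d^2 + 2n^2 + 2n + 1)

(2n + 1)^2 + (2d)^2 + (2a + 1)^2 = 4a^2 + 4a + 4d^2 + 4n^2 + 4n + 2
= 2(2a^2 + 2a + 2d^2 + 2n^2 + 2n + 1).
Since 2a^2 + 2a + 2d^2 + 2n^2 + 2n + 1 is an integer, the sum of squares is of the form 2k for an integer k.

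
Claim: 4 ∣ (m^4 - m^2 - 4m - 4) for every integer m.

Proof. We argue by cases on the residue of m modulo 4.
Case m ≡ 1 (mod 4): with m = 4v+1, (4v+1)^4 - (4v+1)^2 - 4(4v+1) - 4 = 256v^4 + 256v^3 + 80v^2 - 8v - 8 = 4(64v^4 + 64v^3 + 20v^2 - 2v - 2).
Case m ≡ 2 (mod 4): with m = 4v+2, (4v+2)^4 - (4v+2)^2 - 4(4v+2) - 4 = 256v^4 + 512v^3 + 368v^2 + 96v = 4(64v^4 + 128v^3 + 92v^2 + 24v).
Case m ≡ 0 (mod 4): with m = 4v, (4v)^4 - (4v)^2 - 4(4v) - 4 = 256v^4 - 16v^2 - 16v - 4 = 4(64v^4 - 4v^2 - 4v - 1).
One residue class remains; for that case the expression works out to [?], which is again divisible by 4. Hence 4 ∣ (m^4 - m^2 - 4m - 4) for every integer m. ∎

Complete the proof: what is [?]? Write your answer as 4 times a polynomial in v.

Only m ≡ 3 (mod 4) is unaccounted for. Put m = 4v+3:
(4v+3)^4 - (4v+3)^2 - 4(4v+3) - 4 expands to 256v^4 + 768v^3 + 848v^2 + 392v + 56,
and factoring out 4 leaves 4(64v^4 + 192v^3 + 212v^2 + 98v + 14).

4(64v^4 + 192v^3 + 212v^2 + 98v + 14)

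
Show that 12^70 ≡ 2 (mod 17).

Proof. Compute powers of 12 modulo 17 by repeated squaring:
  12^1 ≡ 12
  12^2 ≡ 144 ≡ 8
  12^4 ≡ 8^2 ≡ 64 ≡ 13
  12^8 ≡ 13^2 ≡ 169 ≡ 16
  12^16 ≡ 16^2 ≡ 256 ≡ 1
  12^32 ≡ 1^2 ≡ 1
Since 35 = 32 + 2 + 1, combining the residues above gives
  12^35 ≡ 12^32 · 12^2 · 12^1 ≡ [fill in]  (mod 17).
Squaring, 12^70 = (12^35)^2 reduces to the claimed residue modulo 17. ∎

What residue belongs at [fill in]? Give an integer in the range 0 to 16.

11

12^32 · 12^2 · 12^1 ≡ 1 · 8 · 12 = 96.
96 mod 17 = 11, so 12^35 ≡ 11 (mod 17).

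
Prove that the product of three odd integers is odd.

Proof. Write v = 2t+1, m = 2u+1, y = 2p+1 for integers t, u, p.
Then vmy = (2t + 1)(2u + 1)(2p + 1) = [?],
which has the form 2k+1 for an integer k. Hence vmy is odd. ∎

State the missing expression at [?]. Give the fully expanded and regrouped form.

2(4ptu + 2pt + 2pu + p + 2tu + t + u) + 1

Expanding: (2t + 1)(2u + 1)(2p + 1) = 8ptu + 4pt + 4pu + 2p + 4tu + 2t + 2u + 1.
Every term except the constant is even, so this is 2(4ptu + 2pt + 2pu + p + 2tu + t + u) + 1,
and 4ptu + 2pt + 2pu + p + 2tu + t + u ∈ ℤ gives the required form.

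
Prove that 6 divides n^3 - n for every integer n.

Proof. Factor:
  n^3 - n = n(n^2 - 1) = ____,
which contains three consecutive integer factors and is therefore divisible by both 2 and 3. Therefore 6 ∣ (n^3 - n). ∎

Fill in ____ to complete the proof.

(n - 1)n(n + 1)

n(n^2 - 1) = n(n - 1)(n + 1) = (n - 1)n(n + 1).
These three factors are consecutive integers, so their product is divisible by 6.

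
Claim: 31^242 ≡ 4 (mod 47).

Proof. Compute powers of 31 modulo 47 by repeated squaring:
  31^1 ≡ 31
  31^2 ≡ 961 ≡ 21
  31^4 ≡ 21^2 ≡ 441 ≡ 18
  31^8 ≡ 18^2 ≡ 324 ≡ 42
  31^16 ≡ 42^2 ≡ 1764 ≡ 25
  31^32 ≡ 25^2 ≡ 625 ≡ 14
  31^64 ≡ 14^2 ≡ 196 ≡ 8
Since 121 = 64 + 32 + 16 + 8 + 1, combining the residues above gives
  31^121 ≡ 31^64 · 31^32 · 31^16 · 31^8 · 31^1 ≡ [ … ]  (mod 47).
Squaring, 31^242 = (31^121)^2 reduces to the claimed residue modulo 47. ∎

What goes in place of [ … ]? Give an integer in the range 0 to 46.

31^64 · 31^32 · 31^16 · 31^8 · 31^1 ≡ 8 · 14 · 25 · 42 · 31 = 3645600.
3645600 mod 47 = 45, so 31^121 ≡ 45 (mod 47).

45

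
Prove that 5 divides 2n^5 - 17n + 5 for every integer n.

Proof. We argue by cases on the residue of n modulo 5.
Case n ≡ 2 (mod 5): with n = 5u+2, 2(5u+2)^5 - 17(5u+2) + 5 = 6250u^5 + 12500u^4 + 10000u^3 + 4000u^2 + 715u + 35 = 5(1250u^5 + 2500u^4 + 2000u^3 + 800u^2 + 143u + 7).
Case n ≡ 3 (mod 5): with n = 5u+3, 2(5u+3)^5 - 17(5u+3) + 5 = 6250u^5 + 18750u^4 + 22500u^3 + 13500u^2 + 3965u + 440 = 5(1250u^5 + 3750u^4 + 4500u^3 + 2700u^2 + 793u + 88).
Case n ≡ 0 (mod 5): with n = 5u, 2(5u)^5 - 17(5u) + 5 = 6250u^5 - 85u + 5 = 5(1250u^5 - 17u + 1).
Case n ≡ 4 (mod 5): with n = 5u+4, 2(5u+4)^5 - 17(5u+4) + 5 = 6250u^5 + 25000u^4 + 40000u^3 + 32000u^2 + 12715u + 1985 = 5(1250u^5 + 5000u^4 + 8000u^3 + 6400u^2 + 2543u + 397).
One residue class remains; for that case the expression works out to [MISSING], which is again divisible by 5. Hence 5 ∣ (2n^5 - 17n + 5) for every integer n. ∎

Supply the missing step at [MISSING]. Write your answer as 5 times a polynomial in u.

5(1250u^5 + 1250u^4 + 500u^3 + 100u^2 - 7u - 2)

The residues treated are {2, 3, 0, 4}, so the missing case is n ≡ 1 (mod 5); write n = 5u+1.
Then 2(5u+1)^5 - 17(5u+1) + 5 = 6250u^5 + 6250u^4 + 2500u^3 + 500u^2 - 35u - 10 = 5(1250u^5 + 1250u^4 + 500u^3 + 100u^2 - 7u - 2).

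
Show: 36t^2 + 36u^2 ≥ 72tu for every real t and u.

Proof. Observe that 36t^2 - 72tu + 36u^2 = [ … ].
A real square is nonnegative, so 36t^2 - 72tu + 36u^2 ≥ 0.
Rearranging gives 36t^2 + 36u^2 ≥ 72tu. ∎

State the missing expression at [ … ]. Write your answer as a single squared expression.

36t^2 - 72tu + 36u^2 is a perfect-square trinomial: the outer terms are (6t)^2 and (6u)^2, and the cross term is -2·6t·6u.
So 36t^2 - 72tu + 36u^2 = (6t - 6u)^2 ≥ 0.

(6t - 6u)^2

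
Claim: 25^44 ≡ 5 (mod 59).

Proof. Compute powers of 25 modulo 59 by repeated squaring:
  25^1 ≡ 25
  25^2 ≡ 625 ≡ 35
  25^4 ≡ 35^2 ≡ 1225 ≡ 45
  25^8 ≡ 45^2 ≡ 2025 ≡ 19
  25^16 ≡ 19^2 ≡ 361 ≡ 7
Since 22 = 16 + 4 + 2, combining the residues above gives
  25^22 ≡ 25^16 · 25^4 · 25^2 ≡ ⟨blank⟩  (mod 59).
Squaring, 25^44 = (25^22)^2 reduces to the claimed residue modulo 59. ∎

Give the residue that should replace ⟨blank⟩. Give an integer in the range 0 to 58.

51

25^16 · 25^4 · 25^2 ≡ 7 · 45 · 35 = 11025.
11025 mod 59 = 51, so 25^22 ≡ 51 (mod 59).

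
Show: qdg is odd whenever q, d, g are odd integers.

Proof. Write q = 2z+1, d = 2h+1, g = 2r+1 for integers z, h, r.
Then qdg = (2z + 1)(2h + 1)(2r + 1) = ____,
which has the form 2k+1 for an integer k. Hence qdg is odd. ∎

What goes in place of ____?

(2z + 1)(2h + 1)(2r + 1) = 8hrz + 4hr + 4hz + 2h + 4rz + 2r + 2z + 1
= 2(4hrz + 2hr + 2hz + h + 2rz + r + z) + 1.
Since 4hrz + 2hr + 2hz + h + 2rz + r + z is an integer, the product is of the form 2k+1 for an integer k.

2(4hrz + 2hr + 2hz + h + 2rz + r + z) + 1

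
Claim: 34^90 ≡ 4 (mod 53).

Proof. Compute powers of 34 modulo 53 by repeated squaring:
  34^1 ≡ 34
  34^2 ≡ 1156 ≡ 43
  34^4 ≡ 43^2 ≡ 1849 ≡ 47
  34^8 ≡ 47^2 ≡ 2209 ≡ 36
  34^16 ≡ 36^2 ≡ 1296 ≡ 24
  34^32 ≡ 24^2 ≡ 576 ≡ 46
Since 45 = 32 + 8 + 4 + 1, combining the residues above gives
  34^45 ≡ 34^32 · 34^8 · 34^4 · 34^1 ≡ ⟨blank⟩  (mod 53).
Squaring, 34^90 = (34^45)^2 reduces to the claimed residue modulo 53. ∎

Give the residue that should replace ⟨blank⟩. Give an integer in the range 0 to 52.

34^32 · 34^8 · 34^4 · 34^1 ≡ 46 · 36 · 47 · 34 = 2646288.
2646288 mod 53 = 51, so 34^45 ≡ 51 (mod 53).

51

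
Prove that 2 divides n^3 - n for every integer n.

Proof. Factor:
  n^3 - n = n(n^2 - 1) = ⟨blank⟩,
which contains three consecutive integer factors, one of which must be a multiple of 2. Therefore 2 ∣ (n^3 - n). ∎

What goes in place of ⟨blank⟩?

(n - 1)n(n + 1)

n(n^2 - 1) = n(n - 1)(n + 1) = (n - 1)n(n + 1).
These three factors are consecutive integers, so their product is divisible by 2.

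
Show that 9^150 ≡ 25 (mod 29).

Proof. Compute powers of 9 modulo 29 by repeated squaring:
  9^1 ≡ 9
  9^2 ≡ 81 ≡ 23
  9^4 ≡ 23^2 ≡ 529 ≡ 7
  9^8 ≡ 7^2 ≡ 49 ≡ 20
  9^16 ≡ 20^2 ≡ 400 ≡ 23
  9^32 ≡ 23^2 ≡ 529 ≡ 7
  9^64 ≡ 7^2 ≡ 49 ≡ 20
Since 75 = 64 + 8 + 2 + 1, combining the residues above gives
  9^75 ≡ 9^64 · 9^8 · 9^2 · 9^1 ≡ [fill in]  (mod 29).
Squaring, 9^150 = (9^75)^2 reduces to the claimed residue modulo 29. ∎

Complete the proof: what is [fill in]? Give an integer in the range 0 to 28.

Multiply the listed residues: 20 · 20 · 23 · 9 = 400 → 9200 → 82800.
Reducing modulo 29: 82800 = 2855·29 + 5, so 9^75 ≡ 5.

5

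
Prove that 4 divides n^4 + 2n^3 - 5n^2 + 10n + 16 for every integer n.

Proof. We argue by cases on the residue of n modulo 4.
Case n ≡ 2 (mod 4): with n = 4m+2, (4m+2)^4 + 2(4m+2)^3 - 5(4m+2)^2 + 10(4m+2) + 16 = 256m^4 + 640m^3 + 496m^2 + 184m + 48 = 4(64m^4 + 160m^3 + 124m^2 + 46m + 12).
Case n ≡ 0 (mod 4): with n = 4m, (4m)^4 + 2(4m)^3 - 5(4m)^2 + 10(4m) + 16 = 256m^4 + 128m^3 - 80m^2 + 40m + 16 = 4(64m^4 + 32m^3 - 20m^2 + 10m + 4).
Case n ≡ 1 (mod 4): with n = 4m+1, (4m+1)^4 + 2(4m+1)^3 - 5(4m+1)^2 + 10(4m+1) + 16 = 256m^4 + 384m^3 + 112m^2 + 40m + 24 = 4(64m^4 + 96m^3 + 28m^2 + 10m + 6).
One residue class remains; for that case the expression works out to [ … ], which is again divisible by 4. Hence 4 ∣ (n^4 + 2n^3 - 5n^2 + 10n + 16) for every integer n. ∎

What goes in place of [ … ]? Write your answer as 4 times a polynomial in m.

4(64m^4 + 224m^3 + 268m^2 + 142m + 34)

The residues treated are {2, 0, 1}, so the missing case is n ≡ 3 (mod 4); write n = 4m+3.
Then (4m+3)^4 + 2(4m+3)^3 - 5(4m+3)^2 + 10(4m+3) + 16 = 256m^4 + 896m^3 + 1072m^2 + 568m + 136 = 4(64m^4 + 224m^3 + 268m^2 + 142m + 34).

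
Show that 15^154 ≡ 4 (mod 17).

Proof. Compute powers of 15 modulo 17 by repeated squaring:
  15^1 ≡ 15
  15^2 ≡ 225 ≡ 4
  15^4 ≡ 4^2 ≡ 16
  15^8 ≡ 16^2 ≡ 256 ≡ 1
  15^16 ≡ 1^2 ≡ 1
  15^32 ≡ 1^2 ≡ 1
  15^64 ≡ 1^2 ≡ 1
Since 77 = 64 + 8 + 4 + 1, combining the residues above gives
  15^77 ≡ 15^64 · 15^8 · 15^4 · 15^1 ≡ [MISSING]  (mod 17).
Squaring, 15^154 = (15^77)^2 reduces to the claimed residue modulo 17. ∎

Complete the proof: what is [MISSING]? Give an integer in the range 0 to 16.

2

Multiply the listed residues: 1 · 1 · 16 · 15 = 1 → 16 → 240.
Reducing modulo 17: 240 = 14·17 + 2, so 15^77 ≡ 2.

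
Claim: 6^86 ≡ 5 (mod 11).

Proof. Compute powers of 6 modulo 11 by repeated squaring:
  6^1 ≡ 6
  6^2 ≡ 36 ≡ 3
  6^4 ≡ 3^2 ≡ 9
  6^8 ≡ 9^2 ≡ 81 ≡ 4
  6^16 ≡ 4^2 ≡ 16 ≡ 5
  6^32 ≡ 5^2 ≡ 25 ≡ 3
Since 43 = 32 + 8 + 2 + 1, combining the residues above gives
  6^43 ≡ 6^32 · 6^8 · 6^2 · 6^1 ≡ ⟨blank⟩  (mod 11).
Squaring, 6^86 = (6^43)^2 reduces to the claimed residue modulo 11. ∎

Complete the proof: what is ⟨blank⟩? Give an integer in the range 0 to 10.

7

Multiply the listed residues: 3 · 4 · 3 · 6 = 12 → 36 → 216.
Reducing modulo 11: 216 = 19·11 + 7, so 6^43 ≡ 7.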